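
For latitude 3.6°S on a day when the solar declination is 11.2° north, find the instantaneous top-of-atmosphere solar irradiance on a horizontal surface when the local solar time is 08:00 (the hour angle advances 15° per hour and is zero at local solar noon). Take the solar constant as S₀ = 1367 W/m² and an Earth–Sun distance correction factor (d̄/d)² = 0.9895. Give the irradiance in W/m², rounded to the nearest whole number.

Hour angle H = 15° × (8 − 12) = -60.00°.
cos θ_z = sin(-3.6°) sin(11.2°) + cos(-3.6°) cos(11.2°) cos(-60.00°) = -0.0122 + 0.4895 = 0.4773.
Top-of-atmosphere irradiance = S₀ (d̄/d)² cos θ_z = 1367 × 0.9895 × 0.4773 = 645.62 W/m².

646 W/m²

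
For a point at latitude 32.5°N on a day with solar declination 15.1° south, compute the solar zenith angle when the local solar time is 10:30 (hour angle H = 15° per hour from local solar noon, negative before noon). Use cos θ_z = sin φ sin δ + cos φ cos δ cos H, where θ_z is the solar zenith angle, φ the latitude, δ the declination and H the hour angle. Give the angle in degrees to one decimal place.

52.2°

Hour angle H = 15° × (10.5 − 12) = -22.50°.
cos θ_z = sin φ sin δ + cos φ cos δ cos H = (0.5373)(-0.2605) + (0.8434)(0.9655)(0.9239) = 0.6124.
θ_z = arccos(0.6124) = 52.24°.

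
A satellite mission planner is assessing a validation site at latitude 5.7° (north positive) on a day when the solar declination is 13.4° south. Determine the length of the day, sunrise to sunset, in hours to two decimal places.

11.82 hours

The sunset hour angle satisfies cos H_s = −tan φ tan δ = 0.0238, giving H_s = 88.64°.
Day length = 2 H_s / 15° h⁻¹ = 177.28° / 15 = 11.819 h.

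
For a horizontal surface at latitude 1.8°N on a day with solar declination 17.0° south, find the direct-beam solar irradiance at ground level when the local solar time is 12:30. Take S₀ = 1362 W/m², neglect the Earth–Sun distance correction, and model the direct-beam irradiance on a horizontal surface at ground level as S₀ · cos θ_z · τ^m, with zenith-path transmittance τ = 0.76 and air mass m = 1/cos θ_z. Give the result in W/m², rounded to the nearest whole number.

Hour angle H = 15° × (12.5 − 12) = 7.50°.
cos θ_z = sin(1.8°) sin(-17.0°) + cos(1.8°) cos(-17.0°) cos(7.50°) = -0.0092 + 0.9477 = 0.9385.
Air mass m = 1/cos θ_z = 1/0.9385 = 1.066; τ^m = 0.76^1.066 = 0.7464.
Surface direct beam = 1362 × 0.9385 × 0.7464 = 954.08 W/m².

954 W/m²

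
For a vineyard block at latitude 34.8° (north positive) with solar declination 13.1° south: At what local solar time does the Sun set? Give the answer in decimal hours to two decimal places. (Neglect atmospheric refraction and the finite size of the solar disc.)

17.38 h

−tan φ tan δ = −(0.6950)(-0.2327) = 0.1617; H_s = arccos(0.1617) = 80.69°.
Sunset is at 12 + H_s/15 = 12 + 5.379 = 17.379 h local solar time.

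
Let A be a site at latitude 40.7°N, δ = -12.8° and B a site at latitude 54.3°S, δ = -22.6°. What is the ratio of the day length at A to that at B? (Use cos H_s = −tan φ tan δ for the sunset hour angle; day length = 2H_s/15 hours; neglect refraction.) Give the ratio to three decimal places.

0.628

A: H_s = arccos(−tan 40.7° · tan -12.8°) = 78.73°, so 2H_s/15 = 10.4973 h.
B: H_s = arccos(−tan -54.3° · tan -22.6°) = 125.40°, so 2H_s/15 = 16.7200 h.
Ratio A/B = 10.4973 / 16.7200 = 0.6278.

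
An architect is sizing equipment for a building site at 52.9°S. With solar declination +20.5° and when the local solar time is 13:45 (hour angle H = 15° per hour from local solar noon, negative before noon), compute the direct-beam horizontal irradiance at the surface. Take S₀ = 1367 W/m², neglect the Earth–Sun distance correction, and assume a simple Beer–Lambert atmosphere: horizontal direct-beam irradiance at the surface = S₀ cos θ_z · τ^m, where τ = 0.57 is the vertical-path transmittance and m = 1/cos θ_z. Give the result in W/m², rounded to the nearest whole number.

26 W/m²

Hour angle H = 15° × (13.75 − 12) = 26.25°.
cos θ_z = sin(-52.9°) sin(20.5°) + cos(-52.9°) cos(20.5°) cos(26.25°) = -0.2793 + 0.5067 = 0.2274.
Air mass m = 1/cos θ_z = 1/0.2274 = 4.398; τ^m = 0.57^4.398 = 0.0844.
Surface direct beam = 1367 × 0.2274 × 0.0844 = 26.24 W/m².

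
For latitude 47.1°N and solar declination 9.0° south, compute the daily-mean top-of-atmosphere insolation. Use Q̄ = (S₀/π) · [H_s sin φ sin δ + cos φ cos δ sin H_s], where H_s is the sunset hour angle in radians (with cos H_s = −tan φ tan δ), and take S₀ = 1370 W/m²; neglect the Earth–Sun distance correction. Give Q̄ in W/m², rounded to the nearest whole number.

219 W/m²

The sunset hour angle satisfies cos H_s = −tan φ tan δ = 0.1704, giving H_s = 80.19°. In radians, H_s = 1.3996.
H_s sin φ sin δ = 1.3996 × 0.7325 × -0.1564 = -0.1603.
cos φ cos δ sin H_s = 0.6807 × 0.9877 × 0.9854 = 0.6625.
Q̄ = (1370/π) × (-0.1603 + 0.6625) = 436.08 × 0.5022 = 219.00 W/m².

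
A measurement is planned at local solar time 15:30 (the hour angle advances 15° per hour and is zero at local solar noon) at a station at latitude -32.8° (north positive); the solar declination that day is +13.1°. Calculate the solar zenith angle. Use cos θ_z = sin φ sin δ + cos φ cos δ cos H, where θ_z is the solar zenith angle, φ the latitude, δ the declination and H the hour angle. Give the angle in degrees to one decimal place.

67.9°

Hour angle H = 15° × (15.5 − 12) = 52.50°.
With φ = -32.8°, δ = 13.1°, H = 52.50°: sin φ sin δ = -0.1228, cos φ cos δ cos H = 0.4984, so cos θ_z = 0.3756.
θ_z = arccos(0.3756) = 67.94°.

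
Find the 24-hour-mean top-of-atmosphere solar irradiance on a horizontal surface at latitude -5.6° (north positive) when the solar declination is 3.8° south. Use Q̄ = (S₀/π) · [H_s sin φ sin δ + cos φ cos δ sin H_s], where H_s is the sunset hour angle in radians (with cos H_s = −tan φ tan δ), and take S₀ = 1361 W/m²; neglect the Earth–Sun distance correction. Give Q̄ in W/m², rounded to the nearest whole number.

435 W/m²

cos H_s = −tan(-5.6°) · tan(-3.8°) = -0.0065, so H_s = arccos(-0.0065) = 90.37°. In radians, H_s = 1.5773.
H_s sin φ sin δ = 1.5773 × -0.0976 × -0.0663 = 0.0102.
cos φ cos δ sin H_s = 0.9952 × 0.9978 × 1.0000 = 0.9930.
Q̄ = (1361/π) × (0.0102 + 0.9930) = 433.22 × 1.0032 = 434.61 W/m².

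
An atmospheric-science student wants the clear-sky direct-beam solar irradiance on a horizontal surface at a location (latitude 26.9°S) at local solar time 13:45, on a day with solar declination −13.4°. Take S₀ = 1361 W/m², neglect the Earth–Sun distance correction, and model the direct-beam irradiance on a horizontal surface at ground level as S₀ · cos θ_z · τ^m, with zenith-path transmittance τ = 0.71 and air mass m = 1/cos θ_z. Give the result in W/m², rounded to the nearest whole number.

815 W/m²

Hour angle H = 15° × (13.75 − 12) = 26.25°.
cos θ_z = sin(-26.9°) sin(-13.4°) + cos(-26.9°) cos(-13.4°) cos(26.25°) = 0.1049 + 0.7781 = 0.8830.
Air mass m = 1/cos θ_z = 1/0.8830 = 1.133; τ^m = 0.71^1.133 = 0.6784.
Surface direct beam = 1361 × 0.8830 × 0.6784 = 815.28 W/m².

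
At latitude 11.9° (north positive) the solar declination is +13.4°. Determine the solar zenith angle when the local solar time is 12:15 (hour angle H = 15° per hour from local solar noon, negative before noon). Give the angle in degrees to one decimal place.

4.0°

Hour angle H = 15° × (12.25 − 12) = 3.75°.
With φ = 11.9°, δ = 13.4°, H = 3.75°: sin φ sin δ = 0.0478, cos φ cos δ cos H = 0.9498, so cos θ_z = 0.9976.
θ_z = arccos(0.9976) = 3.97°.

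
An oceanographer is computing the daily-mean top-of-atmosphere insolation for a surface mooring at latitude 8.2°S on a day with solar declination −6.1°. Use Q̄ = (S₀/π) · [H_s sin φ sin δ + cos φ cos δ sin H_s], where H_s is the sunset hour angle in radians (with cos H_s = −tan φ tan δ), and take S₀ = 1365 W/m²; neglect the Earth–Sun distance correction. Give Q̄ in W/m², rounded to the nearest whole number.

438 W/m²

−tan φ tan δ = −(-0.1441)(-0.1069) = -0.0154; H_s = arccos(-0.0154) = 90.88°. In radians, H_s = 1.5862.
H_s sin φ sin δ = 1.5862 × -0.1426 × -0.1063 = 0.0240.
cos φ cos δ sin H_s = 0.9898 × 0.9943 × 0.9999 = 0.9841.
Q̄ = (1365/π) × (0.0240 + 0.9841) = 434.49 × 1.0081 = 438.01 W/m².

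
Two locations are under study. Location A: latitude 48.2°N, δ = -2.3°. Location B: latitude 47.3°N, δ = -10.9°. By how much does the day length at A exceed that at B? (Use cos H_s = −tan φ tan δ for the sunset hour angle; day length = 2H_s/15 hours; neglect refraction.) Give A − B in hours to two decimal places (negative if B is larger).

A: H_s = arccos(−tan 48.2° · tan -2.3°) = 87.43°, so 2H_s/15 = 11.6573 h.
B: H_s = arccos(−tan 47.3° · tan -10.9°) = 77.95°, so 2H_s/15 = 10.3933 h.
A − B = 11.6573 − 10.3933 = 1.2640 h.

+1.26 h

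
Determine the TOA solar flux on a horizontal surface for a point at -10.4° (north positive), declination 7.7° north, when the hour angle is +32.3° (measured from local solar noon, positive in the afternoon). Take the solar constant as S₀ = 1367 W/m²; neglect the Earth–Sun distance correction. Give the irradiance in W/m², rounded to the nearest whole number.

cos θ_z = sin φ sin δ + cos φ cos δ cos H = (-0.1805)(0.1340) + (0.9836)(0.9910)(0.8453) = 0.7998.
Top-of-atmosphere irradiance = S₀ cos θ_z = 1367 × 0.7998 = 1093.33 W/m².

1093 W/m²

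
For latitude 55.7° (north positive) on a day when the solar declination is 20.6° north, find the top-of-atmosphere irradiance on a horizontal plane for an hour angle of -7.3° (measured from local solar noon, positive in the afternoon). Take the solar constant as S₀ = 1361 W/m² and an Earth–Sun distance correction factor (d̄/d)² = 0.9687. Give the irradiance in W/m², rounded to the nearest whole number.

cos θ_z = sin φ sin δ + cos φ cos δ cos H = (0.8261)(0.3518) + (0.5635)(0.9361)(0.9919) = 0.8138.
Top-of-atmosphere irradiance = S₀ (d̄/d)² cos θ_z = 1361 × 0.9687 × 0.8138 = 1072.91 W/m².

1073 W/m²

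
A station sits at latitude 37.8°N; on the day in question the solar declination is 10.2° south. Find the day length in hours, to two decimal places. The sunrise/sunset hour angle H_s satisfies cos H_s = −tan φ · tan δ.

10.93 hours

The sunset hour angle satisfies cos H_s = −tan φ tan δ = 0.1396, giving H_s = 81.98°.
Day length = 2 H_s / 15° h⁻¹ = 163.96° / 15 = 10.931 h.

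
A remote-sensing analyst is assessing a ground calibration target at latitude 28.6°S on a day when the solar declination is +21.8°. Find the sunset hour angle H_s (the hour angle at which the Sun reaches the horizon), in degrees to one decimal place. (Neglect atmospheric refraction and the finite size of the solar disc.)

77.4°

−tan φ tan δ = −(-0.5452)(0.4000) = 0.2181; H_s = arccos(0.2181) = 77.40°.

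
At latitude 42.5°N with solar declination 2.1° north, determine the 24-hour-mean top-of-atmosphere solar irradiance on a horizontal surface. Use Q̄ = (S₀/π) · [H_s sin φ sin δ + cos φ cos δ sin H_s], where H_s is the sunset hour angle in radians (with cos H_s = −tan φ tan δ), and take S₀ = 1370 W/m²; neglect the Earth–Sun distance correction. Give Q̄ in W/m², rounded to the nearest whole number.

−tan φ tan δ = −(0.9163)(0.0367) = -0.0336; H_s = arccos(-0.0336) = 91.93°. In radians, H_s = 1.6045.
H_s sin φ sin δ = 1.6045 × 0.6756 × 0.0366 = 0.0397.
cos φ cos δ sin H_s = 0.7373 × 0.9993 × 0.9994 = 0.7363.
Q̄ = (1370/π) × (0.0397 + 0.7363) = 436.08 × 0.7760 = 338.40 W/m².

338 W/m²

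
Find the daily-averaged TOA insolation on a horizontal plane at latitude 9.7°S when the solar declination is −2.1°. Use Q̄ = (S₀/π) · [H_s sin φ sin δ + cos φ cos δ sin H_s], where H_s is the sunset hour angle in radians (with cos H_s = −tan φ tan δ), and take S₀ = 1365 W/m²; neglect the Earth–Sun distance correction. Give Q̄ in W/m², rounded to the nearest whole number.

The sunset hour angle satisfies cos H_s = −tan φ tan δ = -0.0063, giving H_s = 90.36°. In radians, H_s = 1.5771.
H_s sin φ sin δ = 1.5771 × -0.1685 × -0.0366 = 0.0097.
cos φ cos δ sin H_s = 0.9857 × 0.9993 × 1.0000 = 0.9850.
Q̄ = (1365/π) × (0.0097 + 0.9850) = 434.49 × 0.9947 = 432.19 W/m².

432 W/m²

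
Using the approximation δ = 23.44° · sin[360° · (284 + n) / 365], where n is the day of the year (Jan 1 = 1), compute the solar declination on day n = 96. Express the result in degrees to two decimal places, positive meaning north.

360 × (284 + 96) / 365 = 374.795°; sin(374.795°) = 0.2554.
δ = 23.44 × 0.2554 = 5.987° ≈ +5.99°.

+5.99°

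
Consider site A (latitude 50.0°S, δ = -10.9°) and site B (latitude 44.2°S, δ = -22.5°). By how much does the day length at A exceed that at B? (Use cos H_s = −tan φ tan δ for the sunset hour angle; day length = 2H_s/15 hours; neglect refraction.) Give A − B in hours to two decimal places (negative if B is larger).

A: H_s = arccos(−tan -50.0° · tan -10.9°) = 103.27°, so 2H_s/15 = 13.7693 h.
B: H_s = arccos(−tan -44.2° · tan -22.5°) = 113.75°, so 2H_s/15 = 15.1667 h.
A − B = 13.7693 − 15.1667 = -1.3974 h.

-1.40 h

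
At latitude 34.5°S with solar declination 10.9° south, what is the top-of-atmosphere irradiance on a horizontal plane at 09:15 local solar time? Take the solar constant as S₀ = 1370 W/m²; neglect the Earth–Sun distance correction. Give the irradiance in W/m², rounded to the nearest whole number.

Hour angle H = 15° × (9.25 − 12) = -41.25°.
cos θ_z = sin(-34.5°) sin(-10.9°) + cos(-34.5°) cos(-10.9°) cos(-41.25°) = 0.1071 + 0.6084 = 0.7155.
Top-of-atmosphere irradiance = S₀ cos θ_z = 1370 × 0.7155 = 980.24 W/m².

980 W/m²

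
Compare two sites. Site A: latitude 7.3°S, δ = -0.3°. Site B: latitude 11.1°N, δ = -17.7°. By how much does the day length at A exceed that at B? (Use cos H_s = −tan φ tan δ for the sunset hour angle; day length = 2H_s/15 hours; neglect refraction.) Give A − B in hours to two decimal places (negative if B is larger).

+0.48 h

A: H_s = arccos(−tan -7.3° · tan -0.3°) = 90.04°, so 2H_s/15 = 12.0053 h.
B: H_s = arccos(−tan 11.1° · tan -17.7°) = 86.41°, so 2H_s/15 = 11.5213 h.
A − B = 12.0053 − 11.5213 = 0.4840 h.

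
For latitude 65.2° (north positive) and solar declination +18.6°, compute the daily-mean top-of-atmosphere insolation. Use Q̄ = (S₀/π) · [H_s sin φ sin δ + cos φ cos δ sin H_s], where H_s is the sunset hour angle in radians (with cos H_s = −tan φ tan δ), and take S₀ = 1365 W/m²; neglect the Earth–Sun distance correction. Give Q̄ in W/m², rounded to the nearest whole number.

The sunset hour angle satisfies cos H_s = −tan φ tan δ = -0.7283, giving H_s = 136.74°. In radians, H_s = 2.3866.
H_s sin φ sin δ = 2.3866 × 0.9078 × 0.3190 = 0.6911.
cos φ cos δ sin H_s = 0.4195 × 0.9478 × 0.6853 = 0.2725.
Q̄ = (1365/π) × (0.6911 + 0.2725) = 434.49 × 0.9636 = 418.67 W/m².

419 W/m²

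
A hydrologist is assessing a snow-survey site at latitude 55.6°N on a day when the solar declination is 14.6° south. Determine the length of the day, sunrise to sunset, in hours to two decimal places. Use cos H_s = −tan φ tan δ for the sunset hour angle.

9.02 hours

cos H_s = −tan(55.6°) · tan(-14.6°) = 0.3804, so H_s = arccos(0.3804) = 67.64°.
Day length = 2 H_s / 15° h⁻¹ = 135.28° / 15 = 9.019 h.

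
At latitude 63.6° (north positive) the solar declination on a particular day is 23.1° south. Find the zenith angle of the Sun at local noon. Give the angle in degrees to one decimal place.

86.7°

At local solar noon the hour angle is zero, so the zenith angle is |φ − δ| = |63.6° − (-23.1°)| = 86.7°.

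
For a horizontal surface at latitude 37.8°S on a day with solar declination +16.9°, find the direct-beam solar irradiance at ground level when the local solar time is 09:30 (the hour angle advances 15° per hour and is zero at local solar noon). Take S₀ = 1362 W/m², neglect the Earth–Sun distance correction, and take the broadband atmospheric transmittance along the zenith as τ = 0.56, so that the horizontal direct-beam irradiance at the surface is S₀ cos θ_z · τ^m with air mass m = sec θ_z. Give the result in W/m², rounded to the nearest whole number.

145 W/m²

Hour angle H = 15° × (9.5 − 12) = -37.50°.
cos θ_z = sin(-37.8°) sin(16.9°) + cos(-37.8°) cos(16.9°) cos(-37.50°) = -0.1782 + 0.5998 = 0.4216.
Air mass m = 1/cos θ_z = 1/0.4216 = 2.372; τ^m = 0.56^2.372 = 0.2528.
Surface direct beam = 1362 × 0.4216 × 0.2528 = 145.16 W/m².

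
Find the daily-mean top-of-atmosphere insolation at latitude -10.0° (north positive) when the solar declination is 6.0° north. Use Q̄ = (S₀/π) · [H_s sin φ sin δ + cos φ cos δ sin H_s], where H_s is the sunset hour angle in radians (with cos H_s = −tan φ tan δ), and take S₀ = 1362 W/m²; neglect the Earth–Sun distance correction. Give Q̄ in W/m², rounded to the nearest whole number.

−tan φ tan δ = −(-0.1763)(0.1051) = 0.0185; H_s = arccos(0.0185) = 88.94°. In radians, H_s = 1.5523.
H_s sin φ sin δ = 1.5523 × -0.1736 × 0.1045 = -0.0282.
cos φ cos δ sin H_s = 0.9848 × 0.9945 × 0.9998 = 0.9792.
Q̄ = (1362/π) × (-0.0282 + 0.9792) = 433.54 × 0.9510 = 412.30 W/m².

412 W/m²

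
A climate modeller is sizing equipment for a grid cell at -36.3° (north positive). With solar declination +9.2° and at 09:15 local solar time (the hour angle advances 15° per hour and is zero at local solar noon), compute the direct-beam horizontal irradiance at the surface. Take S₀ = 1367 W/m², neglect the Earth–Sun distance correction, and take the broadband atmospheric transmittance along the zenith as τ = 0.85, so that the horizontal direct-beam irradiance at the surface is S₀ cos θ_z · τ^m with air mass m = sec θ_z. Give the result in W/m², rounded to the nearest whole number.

498 W/m²

Hour angle H = 15° × (9.25 − 12) = -41.25°.
With φ = -36.3°, δ = 9.2°, H = -41.25°: sin φ sin δ = -0.0947, cos φ cos δ cos H = 0.5981, so cos θ_z = 0.5034.
Air mass m = 1/cos θ_z = 1/0.5034 = 1.986; τ^m = 0.85^1.986 = 0.7241.
Surface direct beam = 1367 × 0.5034 × 0.7241 = 498.29 W/m².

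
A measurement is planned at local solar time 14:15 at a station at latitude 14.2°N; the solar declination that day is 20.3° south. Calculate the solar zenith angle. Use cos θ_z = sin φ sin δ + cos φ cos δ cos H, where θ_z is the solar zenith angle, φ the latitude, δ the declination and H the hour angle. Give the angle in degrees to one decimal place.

47.9°

Hour angle H = 15° × (14.25 − 12) = 33.75°.
cos θ_z = sin φ sin δ + cos φ cos δ cos H = (0.2453)(-0.3469) + (0.9694)(0.9379)(0.8315) = 0.6709.
θ_z = arccos(0.6709) = 47.86°.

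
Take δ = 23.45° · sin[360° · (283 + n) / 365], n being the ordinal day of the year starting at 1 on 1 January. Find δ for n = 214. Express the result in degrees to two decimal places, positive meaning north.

360 × (283 + 214) / 365 = 490.192°; sin(490.192°) = 0.7639.
δ = 23.45 × 0.7639 = 17.913° ≈ +17.91°.

+17.91°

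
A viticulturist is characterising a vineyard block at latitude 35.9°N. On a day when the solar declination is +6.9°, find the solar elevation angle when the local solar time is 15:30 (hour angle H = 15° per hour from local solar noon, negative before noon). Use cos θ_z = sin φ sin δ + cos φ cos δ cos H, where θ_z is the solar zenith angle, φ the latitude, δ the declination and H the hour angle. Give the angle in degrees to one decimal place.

Hour angle H = 15° × (15.5 − 12) = 52.50°.
With φ = 35.9°, δ = 6.9°, H = 52.50°: sin φ sin δ = 0.0704, cos φ cos δ cos H = 0.4896, so cos θ_z = 0.5600.
θ_z = arccos(0.5600) = 55.94°, so the elevation is 90° − 55.94° = 34.06°.

34.1°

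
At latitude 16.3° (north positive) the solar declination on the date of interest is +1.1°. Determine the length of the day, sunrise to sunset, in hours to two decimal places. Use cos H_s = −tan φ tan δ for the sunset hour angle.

−tan φ tan δ = −(0.2924)(0.0192) = -0.0056; H_s = arccos(-0.0056) = 90.32°.
Day length = 2 H_s / 15° h⁻¹ = 180.64° / 15 = 12.043 h.

12.04 hours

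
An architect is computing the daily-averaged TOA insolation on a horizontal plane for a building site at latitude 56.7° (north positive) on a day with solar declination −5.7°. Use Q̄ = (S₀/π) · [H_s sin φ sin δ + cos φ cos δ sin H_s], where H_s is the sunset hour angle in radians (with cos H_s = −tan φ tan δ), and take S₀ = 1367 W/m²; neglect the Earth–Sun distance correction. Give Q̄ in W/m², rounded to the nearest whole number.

184 W/m²

The sunset hour angle satisfies cos H_s = −tan φ tan δ = 0.1520, giving H_s = 81.26°. In radians, H_s = 1.4183.
H_s sin φ sin δ = 1.4183 × 0.8358 × -0.0993 = -0.1177.
cos φ cos δ sin H_s = 0.5490 × 0.9951 × 0.9884 = 0.5400.
Q̄ = (1367/π) × (-0.1177 + 0.5400) = 435.13 × 0.4223 = 183.76 W/m².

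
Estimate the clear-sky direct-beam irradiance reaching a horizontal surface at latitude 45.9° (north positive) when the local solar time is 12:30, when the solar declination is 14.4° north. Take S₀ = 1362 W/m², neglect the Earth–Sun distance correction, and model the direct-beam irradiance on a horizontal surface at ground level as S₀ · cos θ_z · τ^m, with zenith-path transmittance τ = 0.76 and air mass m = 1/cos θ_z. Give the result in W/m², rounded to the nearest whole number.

834 W/m²

Hour angle H = 15° × (12.5 − 12) = 7.50°.
cos θ_z = sin φ sin δ + cos φ cos δ cos H = (0.7181)(0.2487) + (0.6959)(0.9686)(0.9914) = 0.8468.
Air mass m = 1/cos θ_z = 1/0.8468 = 1.181; τ^m = 0.76^1.181 = 0.7232.
Surface direct beam = 1362 × 0.8468 × 0.7232 = 834.10 W/m².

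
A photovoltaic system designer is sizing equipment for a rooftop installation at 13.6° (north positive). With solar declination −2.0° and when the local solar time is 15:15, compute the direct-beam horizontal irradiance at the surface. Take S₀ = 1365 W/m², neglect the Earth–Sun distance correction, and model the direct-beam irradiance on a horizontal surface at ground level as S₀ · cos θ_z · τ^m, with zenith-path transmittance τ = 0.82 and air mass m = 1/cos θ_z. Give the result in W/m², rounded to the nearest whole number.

631 W/m²

Hour angle H = 15° × (15.25 − 12) = 48.75°.
With φ = 13.6°, δ = -2.0°, H = 48.75°: sin φ sin δ = -0.0082, cos φ cos δ cos H = 0.6405, so cos θ_z = 0.6323.
Air mass m = 1/cos θ_z = 1/0.6323 = 1.582; τ^m = 0.82^1.582 = 0.7306.
Surface direct beam = 1365 × 0.6323 × 0.7306 = 630.57 W/m².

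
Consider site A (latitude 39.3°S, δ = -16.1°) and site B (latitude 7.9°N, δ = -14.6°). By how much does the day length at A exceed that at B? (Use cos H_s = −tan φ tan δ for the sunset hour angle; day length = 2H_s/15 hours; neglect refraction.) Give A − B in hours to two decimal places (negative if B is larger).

A: H_s = arccos(−tan -39.3° · tan -16.1°) = 103.67°, so 2H_s/15 = 13.8227 h.
B: H_s = arccos(−tan 7.9° · tan -14.6°) = 87.93°, so 2H_s/15 = 11.7240 h.
A − B = 13.8227 − 11.7240 = 2.0987 h.

+2.10 h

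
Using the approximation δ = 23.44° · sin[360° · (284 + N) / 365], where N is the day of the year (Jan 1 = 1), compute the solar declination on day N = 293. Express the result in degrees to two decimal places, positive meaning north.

360 × (284 + 293) / 365 = 569.096°; sin(569.096°) = -0.4863.
δ = 23.44 × -0.4863 = -11.399° ≈ -11.40°.

-11.40°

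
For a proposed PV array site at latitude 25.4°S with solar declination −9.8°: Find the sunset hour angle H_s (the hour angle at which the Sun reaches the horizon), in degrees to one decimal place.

94.7°

−tan φ tan δ = −(-0.4748)(-0.1727) = -0.0820; H_s = arccos(-0.0820) = 94.70°.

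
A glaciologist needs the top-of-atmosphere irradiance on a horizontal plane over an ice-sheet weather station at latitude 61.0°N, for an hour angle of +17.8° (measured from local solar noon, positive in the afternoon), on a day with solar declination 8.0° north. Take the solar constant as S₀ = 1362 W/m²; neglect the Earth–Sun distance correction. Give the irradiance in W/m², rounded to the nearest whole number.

cos θ_z = sin φ sin δ + cos φ cos δ cos H = (0.8746)(0.1392) + (0.4848)(0.9903)(0.9521) = 0.5788.
Top-of-atmosphere irradiance = S₀ cos θ_z = 1362 × 0.5788 = 788.33 W/m².

788 W/m²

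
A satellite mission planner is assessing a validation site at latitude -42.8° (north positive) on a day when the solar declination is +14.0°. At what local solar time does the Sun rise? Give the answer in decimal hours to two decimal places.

−tan φ tan δ = −(-0.9260)(0.2493) = 0.2309; H_s = arccos(0.2309) = 76.65°.
Sunrise is at 12 − H_s/15 = 12 − 5.110 = 6.890 h local solar time.

6.89 h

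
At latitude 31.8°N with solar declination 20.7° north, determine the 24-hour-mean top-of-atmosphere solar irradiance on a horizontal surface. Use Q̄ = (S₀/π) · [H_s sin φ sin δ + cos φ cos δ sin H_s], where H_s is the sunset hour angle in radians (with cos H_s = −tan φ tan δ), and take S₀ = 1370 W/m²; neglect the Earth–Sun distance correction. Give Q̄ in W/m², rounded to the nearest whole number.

484 W/m²

The sunset hour angle satisfies cos H_s = −tan φ tan δ = -0.2343, giving H_s = 103.55°. In radians, H_s = 1.8073.
H_s sin φ sin δ = 1.8073 × 0.5270 × 0.3535 = 0.3367.
cos φ cos δ sin H_s = 0.8499 × 0.9354 × 0.9722 = 0.7729.
Q̄ = (1370/π) × (0.3367 + 0.7729) = 436.08 × 1.1096 = 483.87 W/m².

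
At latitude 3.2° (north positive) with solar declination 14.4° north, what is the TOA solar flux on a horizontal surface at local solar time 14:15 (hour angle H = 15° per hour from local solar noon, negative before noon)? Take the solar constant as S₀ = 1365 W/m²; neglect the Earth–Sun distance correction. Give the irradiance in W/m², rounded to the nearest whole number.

Hour angle H = 15° × (14.25 − 12) = 33.75°.
cos θ_z = sin(3.2°) sin(14.4°) + cos(3.2°) cos(14.4°) cos(33.75°) = 0.0139 + 0.8041 = 0.8180.
Top-of-atmosphere irradiance = S₀ cos θ_z = 1365 × 0.8180 = 1116.57 W/m².

1117 W/m²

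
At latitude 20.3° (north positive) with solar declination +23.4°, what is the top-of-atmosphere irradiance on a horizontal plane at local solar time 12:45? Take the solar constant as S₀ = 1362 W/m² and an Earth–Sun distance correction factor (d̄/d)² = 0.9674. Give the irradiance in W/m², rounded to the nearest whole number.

1294 W/m²

Hour angle H = 15° × (12.75 − 12) = 11.25°.
cos θ_z = sin(20.3°) sin(23.4°) + cos(20.3°) cos(23.4°) cos(11.25°) = 0.1378 + 0.8442 = 0.9820.
Top-of-atmosphere irradiance = S₀ (d̄/d)² cos θ_z = 1362 × 0.9674 × 0.9820 = 1293.88 W/m².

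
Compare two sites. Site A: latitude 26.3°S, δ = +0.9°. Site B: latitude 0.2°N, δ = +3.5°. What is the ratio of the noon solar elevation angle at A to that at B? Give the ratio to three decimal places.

A: 90° − |-26.3 − (0.9)| = 62.80°.
B: 90° − |0.2 − (3.5)| = 86.70°.
Ratio A/B = 62.8000 / 86.7000 = 0.7243.

0.724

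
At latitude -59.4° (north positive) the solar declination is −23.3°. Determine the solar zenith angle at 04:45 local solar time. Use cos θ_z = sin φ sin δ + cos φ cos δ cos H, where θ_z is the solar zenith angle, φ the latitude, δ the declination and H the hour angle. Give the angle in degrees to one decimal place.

79.0°

Hour angle H = 15° × (4.75 − 12) = -108.75°.
cos θ_z = sin φ sin δ + cos φ cos δ cos H = (-0.8607)(-0.3955) + (0.5090)(0.9184)(-0.3214) = 0.1902.
θ_z = arccos(0.1902) = 79.04°.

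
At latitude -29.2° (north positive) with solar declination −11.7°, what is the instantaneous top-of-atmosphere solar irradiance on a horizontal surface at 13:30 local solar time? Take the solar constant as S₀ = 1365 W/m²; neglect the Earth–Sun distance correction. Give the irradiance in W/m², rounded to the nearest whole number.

1213 W/m²

Hour angle H = 15° × (13.5 − 12) = 22.50°.
cos θ_z = sin(-29.2°) sin(-11.7°) + cos(-29.2°) cos(-11.7°) cos(22.50°) = 0.0989 + 0.7897 = 0.8886.
Top-of-atmosphere irradiance = S₀ cos θ_z = 1365 × 0.8886 = 1212.94 W/m².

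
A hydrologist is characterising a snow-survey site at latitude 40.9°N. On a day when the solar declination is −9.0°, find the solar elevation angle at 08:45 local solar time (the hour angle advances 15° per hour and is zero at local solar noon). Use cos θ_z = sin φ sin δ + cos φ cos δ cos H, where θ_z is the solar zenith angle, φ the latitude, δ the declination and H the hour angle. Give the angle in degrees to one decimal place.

Hour angle H = 15° × (8.75 − 12) = -48.75°.
cos θ_z = sin φ sin δ + cos φ cos δ cos H = (0.6547)(-0.1564) + (0.7559)(0.9877)(0.6593) = 0.3898.
θ_z = arccos(0.3898) = 67.06°, so the elevation is 90° − 67.06° = 22.94°.

22.9°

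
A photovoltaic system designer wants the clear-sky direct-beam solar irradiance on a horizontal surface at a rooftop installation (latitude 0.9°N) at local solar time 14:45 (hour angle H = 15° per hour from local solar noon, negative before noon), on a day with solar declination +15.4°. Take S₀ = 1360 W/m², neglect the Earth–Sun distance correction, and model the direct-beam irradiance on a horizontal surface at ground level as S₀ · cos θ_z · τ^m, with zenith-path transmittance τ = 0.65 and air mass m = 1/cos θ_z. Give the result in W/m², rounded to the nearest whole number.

Hour angle H = 15° × (14.75 − 12) = 41.25°.
With φ = 0.9°, δ = 15.4°, H = 41.25°: sin φ sin δ = 0.0042, cos φ cos δ cos H = 0.7248, so cos θ_z = 0.7290.
Air mass m = 1/cos θ_z = 1/0.7290 = 1.372; τ^m = 0.65^1.372 = 0.5538.
Surface direct beam = 1360 × 0.7290 × 0.5538 = 549.06 W/m².

549 W/m²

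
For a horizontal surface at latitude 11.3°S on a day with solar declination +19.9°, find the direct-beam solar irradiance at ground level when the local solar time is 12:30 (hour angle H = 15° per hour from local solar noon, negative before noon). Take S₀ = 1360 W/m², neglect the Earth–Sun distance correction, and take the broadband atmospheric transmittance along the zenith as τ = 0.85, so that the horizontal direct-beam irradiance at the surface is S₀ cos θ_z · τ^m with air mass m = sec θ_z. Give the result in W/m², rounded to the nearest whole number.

Hour angle H = 15° × (12.5 − 12) = 7.50°.
cos θ_z = sin φ sin δ + cos φ cos δ cos H = (-0.1959)(0.3404) + (0.9806)(0.9403)(0.9914) = 0.8474.
Air mass m = 1/cos θ_z = 1/0.8474 = 1.180; τ^m = 0.85^1.180 = 0.8255.
Surface direct beam = 1360 × 0.8474 × 0.8255 = 951.36 W/m².

951 W/m²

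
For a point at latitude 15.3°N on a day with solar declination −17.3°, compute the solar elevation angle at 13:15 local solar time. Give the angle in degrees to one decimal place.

Hour angle H = 15° × (13.25 − 12) = 18.75°.
cos θ_z = sin φ sin δ + cos φ cos δ cos H = (0.2639)(-0.2974) + (0.9646)(0.9548)(0.9469) = 0.7936.
θ_z = arccos(0.7936) = 37.48°, so the elevation is 90° − 37.48° = 52.52°.

52.5°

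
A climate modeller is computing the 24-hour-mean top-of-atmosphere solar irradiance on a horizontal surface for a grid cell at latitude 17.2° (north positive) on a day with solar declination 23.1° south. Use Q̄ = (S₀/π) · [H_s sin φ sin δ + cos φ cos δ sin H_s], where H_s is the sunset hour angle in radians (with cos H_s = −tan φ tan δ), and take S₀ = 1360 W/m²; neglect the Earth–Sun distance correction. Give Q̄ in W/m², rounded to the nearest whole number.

305 W/m²

−tan φ tan δ = −(0.3096)(-0.4265) = 0.1320; H_s = arccos(0.1320) = 82.41°. In radians, H_s = 1.4383.
H_s sin φ sin δ = 1.4383 × 0.2957 × -0.3923 = -0.1668.
cos φ cos δ sin H_s = 0.9553 × 0.9198 × 0.9912 = 0.8710.
Q̄ = (1360/π) × (-0.1668 + 0.8710) = 432.90 × 0.7042 = 304.85 W/m².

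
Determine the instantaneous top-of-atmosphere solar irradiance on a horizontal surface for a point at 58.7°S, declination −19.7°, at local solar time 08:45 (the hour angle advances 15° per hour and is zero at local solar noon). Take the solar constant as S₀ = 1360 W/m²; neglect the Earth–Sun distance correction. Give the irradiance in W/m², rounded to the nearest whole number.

Hour angle H = 15° × (8.75 − 12) = -48.75°.
cos θ_z = sin φ sin δ + cos φ cos δ cos H = (-0.8545)(-0.3371) + (0.5195)(0.9415)(0.6593) = 0.6105.
Top-of-atmosphere irradiance = S₀ cos θ_z = 1360 × 0.6105 = 830.28 W/m².

830 W/m²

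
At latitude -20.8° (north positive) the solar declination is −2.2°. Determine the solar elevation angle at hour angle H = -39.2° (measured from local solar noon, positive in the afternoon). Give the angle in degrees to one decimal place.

cos θ_z = sin(-20.8°) sin(-2.2°) + cos(-20.8°) cos(-2.2°) cos(-39.20°) = 0.0136 + 0.7239 = 0.7375.
θ_z = arccos(0.7375) = 42.48°, so the elevation is 90° − 42.48° = 47.52°.

47.5°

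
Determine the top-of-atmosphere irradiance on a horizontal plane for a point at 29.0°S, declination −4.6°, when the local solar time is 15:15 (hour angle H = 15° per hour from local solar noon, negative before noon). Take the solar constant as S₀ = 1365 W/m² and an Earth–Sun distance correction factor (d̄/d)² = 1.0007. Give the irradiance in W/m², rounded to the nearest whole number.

Hour angle H = 15° × (15.25 − 12) = 48.75°.
With φ = -29.0°, δ = -4.6°, H = 48.75°: sin φ sin δ = 0.0389, cos φ cos δ cos H = 0.5748, so cos θ_z = 0.6137.
Top-of-atmosphere irradiance = S₀ (d̄/d)² cos θ_z = 1365 × 1.0007 × 0.6137 = 838.29 W/m².

838 W/m²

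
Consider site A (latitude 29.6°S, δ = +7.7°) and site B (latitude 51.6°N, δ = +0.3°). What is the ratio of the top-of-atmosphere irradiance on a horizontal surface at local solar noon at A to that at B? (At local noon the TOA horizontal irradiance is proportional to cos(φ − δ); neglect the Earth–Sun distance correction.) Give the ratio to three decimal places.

A: cos θ_z = cos(-29.6° − (7.7°)) = 0.7955.
B: cos θ_z = cos(51.6° − (0.3°)) = 0.6252.
Ratio A/B = 0.7955 / 0.6252 = 1.2724.

1.272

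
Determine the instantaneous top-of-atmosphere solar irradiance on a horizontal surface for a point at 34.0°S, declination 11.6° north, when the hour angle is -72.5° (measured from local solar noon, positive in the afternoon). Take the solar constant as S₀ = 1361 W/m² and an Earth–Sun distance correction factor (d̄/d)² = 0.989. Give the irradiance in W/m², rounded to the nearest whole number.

177 W/m²

With φ = -34.0°, δ = 11.6°, H = -72.50°: sin φ sin δ = -0.1124, cos φ cos δ cos H = 0.2442, so cos θ_z = 0.1318.
Top-of-atmosphere irradiance = S₀ (d̄/d)² cos θ_z = 1361 × 0.989 × 0.1318 = 177.41 W/m².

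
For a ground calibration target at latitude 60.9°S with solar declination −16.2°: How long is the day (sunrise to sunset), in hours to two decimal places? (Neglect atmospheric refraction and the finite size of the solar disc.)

The sunset hour angle satisfies cos H_s = −tan φ tan δ = -0.5220, giving H_s = 121.47°.
Day length = 2 H_s / 15° h⁻¹ = 242.94° / 15 = 16.196 h.

16.20 hours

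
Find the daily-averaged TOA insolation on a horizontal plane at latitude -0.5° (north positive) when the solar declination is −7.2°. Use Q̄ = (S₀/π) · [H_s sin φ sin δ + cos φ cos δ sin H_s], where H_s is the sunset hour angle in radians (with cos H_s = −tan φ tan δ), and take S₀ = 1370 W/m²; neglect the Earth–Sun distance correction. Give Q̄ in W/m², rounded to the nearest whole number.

433 W/m²

−tan φ tan δ = −(-0.0087)(-0.1263) = -0.0011; H_s = arccos(-0.0011) = 90.06°. In radians, H_s = 1.5718.
H_s sin φ sin δ = 1.5718 × -0.0087 × -0.1253 = 0.0017.
cos φ cos δ sin H_s = 1.0000 × 0.9921 × 1.0000 = 0.9921.
Q̄ = (1370/π) × (0.0017 + 0.9921) = 436.08 × 0.9938 = 433.38 W/m².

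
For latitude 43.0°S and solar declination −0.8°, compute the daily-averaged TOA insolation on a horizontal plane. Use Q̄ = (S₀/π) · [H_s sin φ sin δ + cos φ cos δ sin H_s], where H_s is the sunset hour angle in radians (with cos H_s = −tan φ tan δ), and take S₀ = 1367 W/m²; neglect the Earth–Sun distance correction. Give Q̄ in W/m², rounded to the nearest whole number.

The sunset hour angle satisfies cos H_s = −tan φ tan δ = -0.0130, giving H_s = 90.74°. In radians, H_s = 1.5837.
H_s sin φ sin δ = 1.5837 × -0.6820 × -0.0140 = 0.0151.
cos φ cos δ sin H_s = 0.7314 × 0.9999 × 0.9999 = 0.7313.
Q̄ = (1367/π) × (0.0151 + 0.7313) = 435.13 × 0.7464 = 324.78 W/m².

325 W/m²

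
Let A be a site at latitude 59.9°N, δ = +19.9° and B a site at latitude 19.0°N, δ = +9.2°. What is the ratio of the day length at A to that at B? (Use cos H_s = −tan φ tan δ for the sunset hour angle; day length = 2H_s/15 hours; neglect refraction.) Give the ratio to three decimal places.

A: H_s = arccos(−tan 59.9° · tan 19.9°) = 128.64°, so 2H_s/15 = 17.1520 h.
B: H_s = arccos(−tan 19.0° · tan 9.2°) = 93.20°, so 2H_s/15 = 12.4267 h.
Ratio A/B = 17.1520 / 12.4267 = 1.3803.

1.380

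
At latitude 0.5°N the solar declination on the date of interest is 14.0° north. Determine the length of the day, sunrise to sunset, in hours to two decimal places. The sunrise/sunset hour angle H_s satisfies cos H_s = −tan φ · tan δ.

12.02 hours

−tan φ tan δ = −(0.0087)(0.2493) = -0.0022; H_s = arccos(-0.0022) = 90.13°.
Day length = 2 H_s / 15° h⁻¹ = 180.26° / 15 = 12.017 h.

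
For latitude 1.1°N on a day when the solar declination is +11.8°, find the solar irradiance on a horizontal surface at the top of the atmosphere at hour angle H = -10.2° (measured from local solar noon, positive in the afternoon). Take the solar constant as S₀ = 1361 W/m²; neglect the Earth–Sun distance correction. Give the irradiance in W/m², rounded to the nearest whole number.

cos θ_z = sin(1.1°) sin(11.8°) + cos(1.1°) cos(11.8°) cos(-10.20°) = 0.0039 + 0.9632 = 0.9671.
Top-of-atmosphere irradiance = S₀ cos θ_z = 1361 × 0.9671 = 1316.22 W/m².

1316 W/m²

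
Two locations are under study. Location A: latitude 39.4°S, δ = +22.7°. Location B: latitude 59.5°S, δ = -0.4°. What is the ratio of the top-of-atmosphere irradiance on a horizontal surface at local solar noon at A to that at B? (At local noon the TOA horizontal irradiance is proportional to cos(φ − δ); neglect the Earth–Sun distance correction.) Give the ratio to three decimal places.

A: cos θ_z = cos(-39.4° − (22.7°)) = 0.4679.
B: cos θ_z = cos(-59.5° − (-0.4°)) = 0.5135.
Ratio A/B = 0.4679 / 0.5135 = 0.9112.

0.911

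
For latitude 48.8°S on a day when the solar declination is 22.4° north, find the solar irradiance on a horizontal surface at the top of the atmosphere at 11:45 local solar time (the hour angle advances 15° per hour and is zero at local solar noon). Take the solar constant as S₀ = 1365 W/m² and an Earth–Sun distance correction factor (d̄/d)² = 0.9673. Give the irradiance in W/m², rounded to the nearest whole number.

424 W/m²

Hour angle H = 15° × (11.75 − 12) = -3.75°.
cos θ_z = sin(-48.8°) sin(22.4°) + cos(-48.8°) cos(22.4°) cos(-3.75°) = -0.2867 + 0.6077 = 0.3210.
Top-of-atmosphere irradiance = S₀ (d̄/d)² cos θ_z = 1365 × 0.9673 × 0.3210 = 423.84 W/m².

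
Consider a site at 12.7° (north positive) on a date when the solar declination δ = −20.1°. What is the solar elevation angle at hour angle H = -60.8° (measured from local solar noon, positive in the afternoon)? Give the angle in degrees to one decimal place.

With φ = 12.7°, δ = -20.1°, H = -60.80°: sin φ sin δ = -0.0756, cos φ cos δ cos H = 0.4469, so cos θ_z = 0.3713.
θ_z = arccos(0.3713) = 68.20°, so the elevation is 90° − 68.20° = 21.80°.

21.8°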